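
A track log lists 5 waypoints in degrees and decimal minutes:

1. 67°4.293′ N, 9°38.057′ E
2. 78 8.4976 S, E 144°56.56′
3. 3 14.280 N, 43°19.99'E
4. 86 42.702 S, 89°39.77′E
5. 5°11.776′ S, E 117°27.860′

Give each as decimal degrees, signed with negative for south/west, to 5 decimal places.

1. 67.07155, 9.63428
2. -78.14163, 144.94267
3. 3.23800, 43.33317
4. -86.71170, 89.66283
5. -5.19627, 117.46433

Point 1:
  Lat: 4.293′ = 0.071550°; total 67.071550
  N → positive
  Lon: 9 + 38.057/60 = 9.634283
  E ⇒ keep positive
Point 2:
  φ: 8.4976′ = 0.141627°; total 78.141627
  S → negative
  Longitude: 56.56′ = 0.942667°; total 144.942667
  E ⇒ keep positive
Point 3:
  Latitude: 3 + 14.28/60 = 3.238000
  N ⇒ keep positive
  λ: 19.99′ = 0.333167°; total 43.333167
  E → positive
Point 4:
  Lat: 86 + 42.702/60 = 86.711700
  hemisphere S, so the sign is −
  λ: 39.77′ = 0.662833°; total 89.662833
  E → positive
Point 5:
  Lat: 5 + 11.776/60 = 5.196267
  hemisphere S, so the sign is −
  Longitude: 27.86′ = 0.464333°; total 117.464333
  E ⇒ keep positive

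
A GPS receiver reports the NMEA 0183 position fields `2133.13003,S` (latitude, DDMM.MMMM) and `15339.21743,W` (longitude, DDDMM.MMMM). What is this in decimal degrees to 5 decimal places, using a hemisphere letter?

21.55217° S, 153.65362° W

φ: split at 2 digits → 21° and 33.13003′; 21 + 33.13003/60 = 21.552167
Lon: split at 3 digits → 153° and 39.21743′; 153 + 39.21743/60 = 153.653624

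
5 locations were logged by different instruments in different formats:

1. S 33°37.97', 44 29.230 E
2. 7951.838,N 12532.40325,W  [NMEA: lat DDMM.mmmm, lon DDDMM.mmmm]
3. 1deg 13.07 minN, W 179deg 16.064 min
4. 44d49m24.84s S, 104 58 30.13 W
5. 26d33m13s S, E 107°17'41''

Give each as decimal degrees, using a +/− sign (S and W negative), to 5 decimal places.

1. -33.63283, 44.48717
2. 79.86397, -125.54005
3. 1.21783, -179.26773
4. -44.82357, -104.97504
5. -26.55361, 107.29472

Point 1:
  φ: 33 + 37.97/60 = 33.632833
  hemisphere S, so the sign is −
  Longitude: 44 + 29.23/60 = 44.487167
  E → positive
Point 2:
  Lat: split at 2 digits → 79° and 51.838′; 79 + 51.838/60 = 79.863967
  N → positive
  λ: degrees = first 3 digits = 125, minutes = 32.40325; 125 + 32.40325/60 = 125.540054
  hemisphere W, so the sign is −
Point 3:
  Latitude: 1 + 13.07/60 = 1.217833
  N ⇒ keep positive
  Longitude: 179 + 16.064/60 = 179.267733
  W ⇒ negate
Point 4:
  Lat: 44° + 49/60 + 24.84/3600 = 44 + 0.816667 + 0.006900 = 44.823567
  hemisphere S, so the sign is −
  Lon: 104 + 58/60 + 30.13/3600 = 104.975036
  hemisphere W, so the sign is −
Point 5:
  Lat: 26 + 33/60 + 13/3600 = 26.553611
  S ⇒ negate
  Longitude: 17′ + 41″ = 17.68333′; 107 + 17.68333/60 = 107.294722
  E ⇒ keep positive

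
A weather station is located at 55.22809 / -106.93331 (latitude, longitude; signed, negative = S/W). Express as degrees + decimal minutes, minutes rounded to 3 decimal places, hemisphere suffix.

55° 13.685′ N, 106° 55.999′ W

Latitude: 55° + 0.228090 × 60 = 55° 13.68540′
Longitude is negative → W; |value| = 106.933310
Longitude: minutes = (106.933310 − 106) × 60 = 55.99860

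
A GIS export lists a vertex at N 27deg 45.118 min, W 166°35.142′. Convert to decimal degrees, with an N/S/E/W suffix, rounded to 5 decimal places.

27.75197° N, 166.58570° W

Latitude: 45.118′ = 0.751967°; total 27.751967
Longitude: 166 + 35.142/60 = 166.585700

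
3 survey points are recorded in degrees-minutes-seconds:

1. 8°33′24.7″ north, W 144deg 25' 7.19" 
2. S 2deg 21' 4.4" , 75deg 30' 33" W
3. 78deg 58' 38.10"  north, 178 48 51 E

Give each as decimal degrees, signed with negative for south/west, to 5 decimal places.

Point 1:
  φ: 8 + 33/60 + 24.7/3600 = 8.556861
  N → positive
  λ: 25′ + 7.19″ = 25.11983′; 144 + 25.11983/60 = 144.418664
  hemisphere W, so the sign is −
Point 2:
  Lat: 2° + 21/60 + 4.4/3600 = 2 + 0.350000 + 0.001222 = 2.351222
  S ⇒ negate
  Lon: 30′ + 33″ = 30.55000′; 75 + 30.55000/60 = 75.509167
  W → negative
Point 3:
  Lat: 58′ + 38.1″ = 58.63500′; 78 + 58.63500/60 = 78.977250
  N → positive
  Lon: 178° + 48/60 + 51/3600 = 178 + 0.800000 + 0.014167 = 178.814167
  E ⇒ keep positive

1. 8.55686, -144.41866
2. -2.35122, -75.50917
3. 78.97725, 178.81417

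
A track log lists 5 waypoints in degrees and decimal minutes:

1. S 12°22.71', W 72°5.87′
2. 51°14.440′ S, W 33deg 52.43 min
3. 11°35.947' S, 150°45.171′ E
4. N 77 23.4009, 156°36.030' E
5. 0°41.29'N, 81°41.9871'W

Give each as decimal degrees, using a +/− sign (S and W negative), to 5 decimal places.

1. -12.37850, -72.09783
2. -51.24067, -33.87383
3. -11.59912, 150.75285
4. 77.39002, 156.60050
5. 0.68817, -81.69979

Point 1:
  Latitude: 12 + 22.71/60 = 12.378500
  S ⇒ negate
  Longitude: 72 + 5.87/60 = 72.097833
  W ⇒ negate
Point 2:
  φ: 51 + 14.44/60 = 51.240667
  S ⇒ negate
  Longitude: 33 + 52.43/60 = 33.873833
  W → negative
Point 3:
  Lat: 11 + 35.947/60 = 11.599117
  S → negative
  Lon: 150 + 45.171/60 = 150.752850
  E ⇒ keep positive
Point 4:
  Lat: 77 + 23.4009/60 = 77.390015
  N → positive
  Lon: 36.03′ = 0.600500°; total 156.600500
  E → positive
Point 5:
  Latitude: 0 + 41.29/60 = 0.688167
  N → positive
  Lon: 81 + 41.9871/60 = 81.699785
  W ⇒ negate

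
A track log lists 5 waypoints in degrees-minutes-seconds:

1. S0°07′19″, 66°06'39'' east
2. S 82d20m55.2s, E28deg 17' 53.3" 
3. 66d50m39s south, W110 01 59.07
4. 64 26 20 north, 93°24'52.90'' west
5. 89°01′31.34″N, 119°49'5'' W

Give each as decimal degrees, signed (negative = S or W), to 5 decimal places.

1. -0.12194, 66.11083
2. -82.34867, 28.29814
3. -66.84417, -110.03308
4. 64.43889, -93.41469
5. 89.02537, -119.81806

Point 1:
  φ: 0° + 7/60 + 19/3600 = 0 + 0.116667 + 0.005278 = 0.121944
  S ⇒ negate
  Lon: 66° + 6/60 + 39/3600 = 66 + 0.100000 + 0.010833 = 66.110833
  E ⇒ keep positive
Point 2:
  φ: 82° + 20/60 + 55.2/3600 = 82 + 0.333333 + 0.015333 = 82.348667
  S → negative
  λ: 28° + 17/60 + 53.3/3600 = 28 + 0.283333 + 0.014806 = 28.298139
  E → positive
Point 3:
  Lat: 50′ + 39″ = 50.65000′; 66 + 50.65000/60 = 66.844167
  hemisphere S, so the sign is −
  Longitude: 110 + 1/60 + 59.07/3600 = 110.033075
  W → negative
Point 4:
  φ: 64° + 26/60 + 20/3600 = 64 + 0.433333 + 0.005556 = 64.438889
  N ⇒ keep positive
  Longitude: 93 + 24/60 + 52.9/3600 = 93.414694
  W ⇒ negate
Point 5:
  Lat: 1′ + 31.34″ = 1.52233′; 89 + 1.52233/60 = 89.025372
  N ⇒ keep positive
  Lon: 119 + 49/60 + 5/3600 = 119.818056
  hemisphere W, so the sign is −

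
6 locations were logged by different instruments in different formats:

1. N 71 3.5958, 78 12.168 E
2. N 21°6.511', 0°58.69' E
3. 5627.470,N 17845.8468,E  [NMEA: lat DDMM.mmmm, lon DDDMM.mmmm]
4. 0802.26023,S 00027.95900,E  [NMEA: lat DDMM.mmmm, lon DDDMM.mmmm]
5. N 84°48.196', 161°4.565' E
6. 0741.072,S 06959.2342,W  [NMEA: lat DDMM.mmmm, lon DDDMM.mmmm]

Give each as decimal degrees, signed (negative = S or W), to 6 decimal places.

1. 71.059930, 78.202800
2. 21.108517, 0.978167
3. 56.457833, 178.764113
4. -8.037671, 0.465983
5. 84.803267, 161.076083
6. -7.684533, -69.987237

Point 1:
  φ: 3.5958′ = 0.059930°; total 71.0599300
  N ⇒ keep positive
  λ: 78 + 12.168/60 = 78.2028000
  E ⇒ keep positive
Point 2:
  Lat: 21 + 6.511/60 = 21.1085167
  N → positive
  Lon: 0 + 58.69/60 = 0.9781667
  E ⇒ keep positive
Point 3:
  Lat: split at 2 digits → 56° and 27.47′; 56 + 27.47/60 = 56.4578333
  N → positive
  λ: split at 3 digits → 178° and 45.8468′; 178 + 45.8468/60 = 178.7641133
  E ⇒ keep positive
Point 4:
  φ: degrees = first 2 digits = 8, minutes = 2.26023; 8 + 2.26023/60 = 8.0376705
  hemisphere S, so the sign is −
  λ: degrees = first 3 digits = 0, minutes = 27.959; 0 + 27.959/60 = 0.4659833
  E ⇒ keep positive
Point 5:
  φ: 84 + 48.196/60 = 84.8032667
  N → positive
  Lon: 161 + 4.565/60 = 161.0760833
  E ⇒ keep positive
Point 6:
  Lat: split at 2 digits → 07° and 41.072′; 7 + 41.072/60 = 7.6845333
  S ⇒ negate
  Longitude: degrees = first 3 digits = 69, minutes = 59.2342; 69 + 59.2342/60 = 69.9872367
  hemisphere W, so the sign is −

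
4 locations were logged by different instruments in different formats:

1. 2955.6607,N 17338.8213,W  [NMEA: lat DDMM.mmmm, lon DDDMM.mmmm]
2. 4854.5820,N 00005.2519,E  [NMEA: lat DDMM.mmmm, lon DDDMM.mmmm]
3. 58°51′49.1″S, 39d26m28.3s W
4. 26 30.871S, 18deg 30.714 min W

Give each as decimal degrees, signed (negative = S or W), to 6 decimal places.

1. 29.927678, -173.647022
2. 48.909700, 0.087532
3. -58.863639, -39.441194
4. -26.514517, -18.511900

Point 1:
  Latitude: split at 2 digits → 29° and 55.6607′; 29 + 55.6607/60 = 29.9276783
  N ⇒ keep positive
  λ: split at 3 digits → 173° and 38.8213′; 173 + 38.8213/60 = 173.6470217
  hemisphere W, so the sign is −
Point 2:
  φ: split at 2 digits → 48° and 54.582′; 48 + 54.582/60 = 48.9097000
  N → positive
  Lon: split at 3 digits → 000° and 5.2519′; 0 + 5.2519/60 = 0.0875317
  E → positive
Point 3:
  φ: 58 + 51/60 + 49.1/3600 = 58.8636389
  S → negative
  Longitude: 39° + 26/60 + 28.3/3600 = 39 + 0.433333 + 0.007861 = 39.4411944
  hemisphere W, so the sign is −
Point 4:
  φ: 26 + 30.871/60 = 26.5145167
  hemisphere S, so the sign is −
  λ: 30.714′ = 0.511900°; total 18.5119000
  W → negative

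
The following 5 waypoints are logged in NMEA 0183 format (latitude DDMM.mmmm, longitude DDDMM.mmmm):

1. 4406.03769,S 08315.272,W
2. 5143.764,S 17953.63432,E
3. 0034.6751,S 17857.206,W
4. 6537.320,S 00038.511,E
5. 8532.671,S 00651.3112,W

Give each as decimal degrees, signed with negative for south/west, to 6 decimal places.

1. -44.100628, -83.254533
2. -51.729400, 179.893905
3. -0.577918, -178.953433
4. -65.622000, 0.641850
5. -85.544517, -6.855187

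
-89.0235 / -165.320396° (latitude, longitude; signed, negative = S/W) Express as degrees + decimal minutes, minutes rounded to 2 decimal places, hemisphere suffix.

89° 1.41′ S, 165° 19.22′ W

Latitude is negative → S; |value| = 89.023500
Lat: fractional part 0.023500 → 1.4100 minutes
Longitude is negative → W; |value| = 165.320396
Longitude: fractional part 0.320396 → 19.2238 minutes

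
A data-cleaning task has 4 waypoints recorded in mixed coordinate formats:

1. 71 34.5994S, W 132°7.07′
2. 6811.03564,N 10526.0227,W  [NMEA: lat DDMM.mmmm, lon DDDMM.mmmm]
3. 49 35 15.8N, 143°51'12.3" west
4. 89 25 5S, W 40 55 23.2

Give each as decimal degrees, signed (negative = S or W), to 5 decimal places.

1. -71.57666, -132.11783
2. 68.18393, -105.43371
3. 49.58772, -143.85342
4. -89.41806, -40.92311

Point 1:
  Latitude: 71 + 34.5994/60 = 71.576657
  S → negative
  Longitude: 7.07′ = 0.117833°; total 132.117833
  W → negative
Point 2:
  Latitude: degrees = first 2 digits = 68, minutes = 11.03564; 68 + 11.03564/60 = 68.183927
  N → positive
  λ: split at 3 digits → 105° and 26.0227′; 105 + 26.0227/60 = 105.433712
  W ⇒ negate
Point 3:
  Lat: 35′ + 15.8″ = 35.26333′; 49 + 35.26333/60 = 49.587722
  N → positive
  Lon: 143° + 51/60 + 12.3/3600 = 143 + 0.850000 + 0.003417 = 143.853417
  hemisphere W, so the sign is −
Point 4:
  φ: 89 + 25/60 + 5/3600 = 89.418056
  S → negative
  Lon: 55′ + 23.2″ = 55.38667′; 40 + 55.38667/60 = 40.923111
  W → negative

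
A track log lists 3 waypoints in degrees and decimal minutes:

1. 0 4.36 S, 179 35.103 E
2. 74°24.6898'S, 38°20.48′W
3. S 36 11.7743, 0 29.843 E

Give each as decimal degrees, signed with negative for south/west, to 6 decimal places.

1. -0.072667, 179.585050
2. -74.411497, -38.341333
3. -36.196238, 0.497383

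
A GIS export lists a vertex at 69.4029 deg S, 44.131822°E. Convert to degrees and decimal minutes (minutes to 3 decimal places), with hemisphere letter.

69° 24.174′ S, 44° 7.909′ E

Lat: fractional part 0.402900 → 24.17400 minutes
Longitude: minutes = (44.131822 − 44) × 60 = 7.90932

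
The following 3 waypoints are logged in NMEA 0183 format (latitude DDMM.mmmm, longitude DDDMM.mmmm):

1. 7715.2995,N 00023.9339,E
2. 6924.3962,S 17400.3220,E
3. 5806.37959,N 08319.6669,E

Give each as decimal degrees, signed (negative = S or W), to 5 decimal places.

1. 77.25499, 0.39890
2. -69.40660, 174.00537
3. 58.10633, 83.32778

Point 1:
  Lat: split at 2 digits → 77° and 15.2995′; 77 + 15.2995/60 = 77.254992
  N ⇒ keep positive
  Longitude: degrees = first 3 digits = 0, minutes = 23.9339; 0 + 23.9339/60 = 0.398898
  E → positive
Point 2:
  Lat: degrees = first 2 digits = 69, minutes = 24.3962; 69 + 24.3962/60 = 69.406603
  hemisphere S, so the sign is −
  Lon: split at 3 digits → 174° and 0.322′; 174 + 0.322/60 = 174.005367
  E ⇒ keep positive
Point 3:
  Latitude: degrees = first 2 digits = 58, minutes = 6.37959; 58 + 6.37959/60 = 58.106327
  N → positive
  λ: degrees = first 3 digits = 83, minutes = 19.6669; 83 + 19.6669/60 = 83.327782
  E → positive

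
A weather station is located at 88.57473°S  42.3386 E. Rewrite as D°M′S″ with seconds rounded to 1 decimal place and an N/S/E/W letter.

Lat: 0.574730° → 34.48380′; 0.48380 × 60 = 29.028″
Lon: 0.338600° → 20.31600′; 0.31600 × 60 = 18.960″

88°34′29.0″ S, 42°20′19.0″ E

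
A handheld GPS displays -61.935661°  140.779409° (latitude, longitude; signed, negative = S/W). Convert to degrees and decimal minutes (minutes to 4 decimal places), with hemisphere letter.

Latitude is negative → S; |value| = 61.935661
φ: fractional part 0.935661 → 56.139660 minutes
Longitude: 140° + 0.779409 × 60 = 140° 46.764540′

61° 56.1397′ S, 140° 46.7645′ E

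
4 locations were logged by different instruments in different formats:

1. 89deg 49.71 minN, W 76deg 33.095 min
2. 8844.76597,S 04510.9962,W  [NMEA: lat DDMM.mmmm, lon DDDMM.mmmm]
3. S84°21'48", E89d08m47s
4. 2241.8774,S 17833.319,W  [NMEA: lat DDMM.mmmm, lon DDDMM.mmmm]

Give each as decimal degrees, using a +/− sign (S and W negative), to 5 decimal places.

Point 1:
  φ: 49.71′ = 0.828500°; total 89.828500
  N ⇒ keep positive
  Lon: 33.095′ = 0.551583°; total 76.551583
  W → negative
Point 2:
  Latitude: split at 2 digits → 88° and 44.76597′; 88 + 44.76597/60 = 88.746100
  hemisphere S, so the sign is −
  Lon: degrees = first 3 digits = 45, minutes = 10.9962; 45 + 10.9962/60 = 45.183270
  W ⇒ negate
Point 3:
  Lat: 84° + 21/60 + 48/3600 = 84 + 0.350000 + 0.013333 = 84.363333
  S → negative
  Lon: 8′ + 47″ = 8.78333′; 89 + 8.78333/60 = 89.146389
  E ⇒ keep positive
Point 4:
  Latitude: split at 2 digits → 22° and 41.8774′; 22 + 41.8774/60 = 22.697957
  hemisphere S, so the sign is −
  Lon: split at 3 digits → 178° and 33.319′; 178 + 33.319/60 = 178.555317
  W ⇒ negate

1. 89.82850, -76.55158
2. -88.74610, -45.18327
3. -84.36333, 89.14639
4. -22.69796, -178.55532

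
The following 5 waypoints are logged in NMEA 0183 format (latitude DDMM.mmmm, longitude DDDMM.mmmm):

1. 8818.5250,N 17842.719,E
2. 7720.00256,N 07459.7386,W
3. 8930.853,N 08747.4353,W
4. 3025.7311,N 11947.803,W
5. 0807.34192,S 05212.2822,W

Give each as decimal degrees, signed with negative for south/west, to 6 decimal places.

Point 1:
  Latitude: split at 2 digits → 88° and 18.525′; 88 + 18.525/60 = 88.3087500
  N → positive
  Longitude: degrees = first 3 digits = 178, minutes = 42.719; 178 + 42.719/60 = 178.7119833
  E → positive
Point 2:
  φ: split at 2 digits → 77° and 20.00256′; 77 + 20.00256/60 = 77.3333760
  N ⇒ keep positive
  Lon: split at 3 digits → 074° and 59.7386′; 74 + 59.7386/60 = 74.9956433
  hemisphere W, so the sign is −
Point 3:
  φ: split at 2 digits → 89° and 30.853′; 89 + 30.853/60 = 89.5142167
  N ⇒ keep positive
  λ: split at 3 digits → 087° and 47.4353′; 87 + 47.4353/60 = 87.7905883
  W ⇒ negate
Point 4:
  Lat: split at 2 digits → 30° and 25.7311′; 30 + 25.7311/60 = 30.4288517
  N ⇒ keep positive
  Lon: degrees = first 3 digits = 119, minutes = 47.803; 119 + 47.803/60 = 119.7967167
  W ⇒ negate
Point 5:
  Latitude: degrees = first 2 digits = 8, minutes = 7.34192; 8 + 7.34192/60 = 8.1223653
  S → negative
  λ: split at 3 digits → 052° and 12.2822′; 52 + 12.2822/60 = 52.2047033
  W ⇒ negate

1. 88.308750, 178.711983
2. 77.333376, -74.995643
3. 89.514217, -87.790588
4. 30.428852, -119.796717
5. -8.122365, -52.204703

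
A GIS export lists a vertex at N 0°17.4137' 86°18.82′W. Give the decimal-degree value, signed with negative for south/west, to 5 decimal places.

0.29023, -86.31367

Latitude: 0 + 17.4137/60 = 0.290228
N ⇒ keep positive
λ: 18.82′ = 0.313667°; total 86.313667
W → negative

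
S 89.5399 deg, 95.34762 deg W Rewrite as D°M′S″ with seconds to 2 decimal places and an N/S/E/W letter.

89°32′23.64″ S, 95°20′51.43″ W

φ: 0.539900° → 32.39400′; 0.39400 × 60 = 23.6400″
Lon: whole degrees 95; 20.85720′ → 20′ and 51.4320″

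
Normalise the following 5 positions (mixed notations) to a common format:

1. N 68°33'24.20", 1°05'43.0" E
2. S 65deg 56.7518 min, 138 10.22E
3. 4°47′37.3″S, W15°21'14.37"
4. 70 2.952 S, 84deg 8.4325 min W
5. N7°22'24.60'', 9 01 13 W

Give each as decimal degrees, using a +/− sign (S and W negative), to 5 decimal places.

Point 1:
  Lat: 68° + 33/60 + 24.2/3600 = 68 + 0.550000 + 0.006722 = 68.556722
  N → positive
  Lon: 5′ + 43″ = 5.71667′; 1 + 5.71667/60 = 1.095278
  E ⇒ keep positive
Point 2:
  Lat: 65 + 56.7518/60 = 65.945863
  S → negative
  Longitude: 138 + 10.22/60 = 138.170333
  E ⇒ keep positive
Point 3:
  φ: 4 + 47/60 + 37.3/3600 = 4.793694
  hemisphere S, so the sign is −
  λ: 21′ + 14.37″ = 21.23950′; 15 + 21.23950/60 = 15.353992
  hemisphere W, so the sign is −
Point 4:
  Latitude: 70 + 2.952/60 = 70.049200
  S ⇒ negate
  Lon: 8.4325′ = 0.140542°; total 84.140542
  W → negative
Point 5:
  Latitude: 7 + 22/60 + 24.6/3600 = 7.373500
  N ⇒ keep positive
  Longitude: 9 + 1/60 + 13/3600 = 9.020278
  hemisphere W, so the sign is −

1. 68.55672, 1.09528
2. -65.94586, 138.17033
3. -4.79369, -15.35399
4. -70.04920, -84.14054
5. 7.37350, -9.02028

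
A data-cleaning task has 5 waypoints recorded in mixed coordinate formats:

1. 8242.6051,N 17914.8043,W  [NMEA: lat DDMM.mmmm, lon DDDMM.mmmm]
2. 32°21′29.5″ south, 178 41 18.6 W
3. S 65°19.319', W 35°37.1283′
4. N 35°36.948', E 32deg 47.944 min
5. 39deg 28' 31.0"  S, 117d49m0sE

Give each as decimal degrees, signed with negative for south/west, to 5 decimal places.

1. 82.71009, -179.24674
2. -32.35819, -178.68850
3. -65.32198, -35.61881
4. 35.61580, 32.79907
5. -39.47528, 117.81667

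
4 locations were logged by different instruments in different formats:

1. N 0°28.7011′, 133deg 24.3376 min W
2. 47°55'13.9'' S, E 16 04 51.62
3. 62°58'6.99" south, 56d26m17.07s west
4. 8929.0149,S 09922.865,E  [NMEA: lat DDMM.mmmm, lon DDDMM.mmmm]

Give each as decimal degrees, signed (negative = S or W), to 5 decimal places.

1. 0.47835, -133.40563
2. -47.92053, 16.08101
3. -62.96861, -56.43808
4. -89.48358, 99.38108

Point 1:
  φ: 28.7011′ = 0.478352°; total 0.478352
  N → positive
  Longitude: 24.3376′ = 0.405627°; total 133.405627
  hemisphere W, so the sign is −
Point 2:
  φ: 47 + 55/60 + 13.9/3600 = 47.920528
  S → negative
  Lon: 16° + 4/60 + 51.62/3600 = 16 + 0.066667 + 0.014339 = 16.081006
  E → positive
Point 3:
  Lat: 58′ + 6.99″ = 58.11650′; 62 + 58.11650/60 = 62.968608
  hemisphere S, so the sign is −
  Longitude: 56° + 26/60 + 17.07/3600 = 56 + 0.433333 + 0.004742 = 56.438075
  W ⇒ negate
Point 4:
  φ: split at 2 digits → 89° and 29.0149′; 89 + 29.0149/60 = 89.483582
  hemisphere S, so the sign is −
  Lon: split at 3 digits → 099° and 22.865′; 99 + 22.865/60 = 99.381083
  E ⇒ keep positive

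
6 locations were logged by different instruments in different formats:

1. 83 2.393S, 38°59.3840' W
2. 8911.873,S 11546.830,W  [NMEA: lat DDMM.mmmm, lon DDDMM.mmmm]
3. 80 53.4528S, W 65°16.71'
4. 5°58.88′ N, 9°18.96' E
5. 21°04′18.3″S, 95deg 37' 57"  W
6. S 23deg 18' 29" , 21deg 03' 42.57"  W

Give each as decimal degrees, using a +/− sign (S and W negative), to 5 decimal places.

Point 1:
  φ: 83 + 2.393/60 = 83.039883
  S ⇒ negate
  Lon: 59.384′ = 0.989733°; total 38.989733
  hemisphere W, so the sign is −
Point 2:
  φ: split at 2 digits → 89° and 11.873′; 89 + 11.873/60 = 89.197883
  S → negative
  Longitude: split at 3 digits → 115° and 46.83′; 115 + 46.83/60 = 115.780500
  hemisphere W, so the sign is −
Point 3:
  Lat: 80 + 53.4528/60 = 80.890880
  hemisphere S, so the sign is −
  λ: 65 + 16.71/60 = 65.278500
  hemisphere W, so the sign is −
Point 4:
  φ: 5 + 58.88/60 = 5.981333
  N ⇒ keep positive
  Lon: 18.96′ = 0.316000°; total 9.316000
  E → positive
Point 5:
  Latitude: 4′ + 18.3″ = 4.30500′; 21 + 4.30500/60 = 21.071750
  S → negative
  Lon: 95 + 37/60 + 57/3600 = 95.632500
  W → negative
Point 6:
  Latitude: 23 + 18/60 + 29/3600 = 23.308056
  S → negative
  Lon: 21 + 3/60 + 42.57/3600 = 21.061825
  W → negative

1. -83.03988, -38.98973
2. -89.19788, -115.78050
3. -80.89088, -65.27850
4. 5.98133, 9.31600
5. -21.07175, -95.63250
6. -23.30806, -21.06183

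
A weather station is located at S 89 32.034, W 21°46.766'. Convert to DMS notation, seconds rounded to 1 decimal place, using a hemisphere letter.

Lat: fractional minutes 0.03400 × 60 = 2.040″
Lon: 46.76600′ → 46′ and 0.76600 × 60 = 45.960″

89°32′2.0″ S, 21°46′46.0″ W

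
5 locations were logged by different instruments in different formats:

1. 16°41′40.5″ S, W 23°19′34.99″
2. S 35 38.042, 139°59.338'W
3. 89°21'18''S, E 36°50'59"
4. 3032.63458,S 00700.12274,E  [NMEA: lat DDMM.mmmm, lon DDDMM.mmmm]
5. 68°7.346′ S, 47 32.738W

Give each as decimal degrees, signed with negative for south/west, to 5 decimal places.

Point 1:
  Lat: 16 + 41/60 + 40.5/3600 = 16.694583
  S → negative
  λ: 19′ + 34.99″ = 19.58317′; 23 + 19.58317/60 = 23.326386
  hemisphere W, so the sign is −
Point 2:
  φ: 35 + 38.042/60 = 35.634033
  S ⇒ negate
  λ: 59.338′ = 0.988967°; total 139.988967
  W ⇒ negate
Point 3:
  Lat: 21′ + 18″ = 21.30000′; 89 + 21.30000/60 = 89.355000
  S → negative
  Lon: 36° + 50/60 + 59/3600 = 36 + 0.833333 + 0.016389 = 36.849722
  E ⇒ keep positive
Point 4:
  Lat: degrees = first 2 digits = 30, minutes = 32.63458; 30 + 32.63458/60 = 30.543910
  hemisphere S, so the sign is −
  Lon: split at 3 digits → 007° and 0.12274′; 7 + 0.12274/60 = 7.002046
  E → positive
Point 5:
  φ: 68 + 7.346/60 = 68.122433
  hemisphere S, so the sign is −
  Longitude: 47 + 32.738/60 = 47.545633
  hemisphere W, so the sign is −

1. -16.69458, -23.32639
2. -35.63403, -139.98897
3. -89.35500, 36.84972
4. -30.54391, 7.00205
5. -68.12243, -47.54563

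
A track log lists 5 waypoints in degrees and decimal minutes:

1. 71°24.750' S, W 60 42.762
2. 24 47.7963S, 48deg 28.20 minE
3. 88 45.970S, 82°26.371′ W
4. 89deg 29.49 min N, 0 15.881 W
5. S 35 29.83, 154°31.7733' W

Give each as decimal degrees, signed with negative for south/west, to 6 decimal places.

1. -71.412500, -60.712700
2. -24.796605, 48.470000
3. -88.766167, -82.439517
4. 89.491500, -0.264683
5. -35.497167, -154.529555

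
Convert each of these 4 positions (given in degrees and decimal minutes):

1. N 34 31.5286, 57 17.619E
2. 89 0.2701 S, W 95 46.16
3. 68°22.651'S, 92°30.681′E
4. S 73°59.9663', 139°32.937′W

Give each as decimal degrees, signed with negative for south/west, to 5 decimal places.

Point 1:
  φ: 31.5286′ = 0.525477°; total 34.525477
  N → positive
  Lon: 57 + 17.619/60 = 57.293650
  E → positive
Point 2:
  Lat: 0.2701′ = 0.004502°; total 89.004502
  S → negative
  λ: 46.16′ = 0.769333°; total 95.769333
  W → negative
Point 3:
  φ: 22.651′ = 0.377517°; total 68.377517
  S → negative
  λ: 92 + 30.681/60 = 92.511350
  E ⇒ keep positive
Point 4:
  φ: 73 + 59.9663/60 = 73.999438
  hemisphere S, so the sign is −
  λ: 32.937′ = 0.548950°; total 139.548950
  W ⇒ negate

1. 34.52548, 57.29365
2. -89.00450, -95.76933
3. -68.37752, 92.51135
4. -73.99944, -139.54895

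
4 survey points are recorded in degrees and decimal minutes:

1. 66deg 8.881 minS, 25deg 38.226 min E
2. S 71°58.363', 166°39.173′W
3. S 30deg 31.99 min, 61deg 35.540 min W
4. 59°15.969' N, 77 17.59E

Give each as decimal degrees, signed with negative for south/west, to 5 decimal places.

Point 1:
  Latitude: 66 + 8.881/60 = 66.148017
  S ⇒ negate
  λ: 25 + 38.226/60 = 25.637100
  E → positive
Point 2:
  Latitude: 71 + 58.363/60 = 71.972717
  S → negative
  Lon: 166 + 39.173/60 = 166.652883
  hemisphere W, so the sign is −
Point 3:
  φ: 30 + 31.99/60 = 30.533167
  hemisphere S, so the sign is −
  Lon: 35.54′ = 0.592333°; total 61.592333
  W ⇒ negate
Point 4:
  Lat: 15.969′ = 0.266150°; total 59.266150
  N ⇒ keep positive
  λ: 77 + 17.59/60 = 77.293167
  E ⇒ keep positive

1. -66.14802, 25.63710
2. -71.97272, -166.65288
3. -30.53317, -61.59233
4. 59.26615, 77.29317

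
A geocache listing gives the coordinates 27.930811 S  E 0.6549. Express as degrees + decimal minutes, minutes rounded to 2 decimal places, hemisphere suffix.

Latitude: 27° + 0.930811 × 60 = 27° 55.8487′
Longitude: fractional part 0.654900 → 39.2940 minutes

27° 55.85′ S, 0° 39.29′ E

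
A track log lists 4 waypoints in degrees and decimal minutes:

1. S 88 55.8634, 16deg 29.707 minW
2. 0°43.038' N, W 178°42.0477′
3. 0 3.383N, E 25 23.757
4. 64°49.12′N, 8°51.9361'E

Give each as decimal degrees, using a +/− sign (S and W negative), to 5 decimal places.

Point 1:
  Lat: 88 + 55.8634/60 = 88.931057
  S ⇒ negate
  λ: 29.707′ = 0.495117°; total 16.495117
  W ⇒ negate
Point 2:
  Lat: 0 + 43.038/60 = 0.717300
  N ⇒ keep positive
  Longitude: 178 + 42.0477/60 = 178.700795
  W ⇒ negate
Point 3:
  φ: 3.383′ = 0.056383°; total 0.056383
  N ⇒ keep positive
  Longitude: 23.757′ = 0.395950°; total 25.395950
  E ⇒ keep positive
Point 4:
  Lat: 64 + 49.12/60 = 64.818667
  N → positive
  λ: 8 + 51.9361/60 = 8.865602
  E ⇒ keep positive

1. -88.93106, -16.49512
2. 0.71730, -178.70080
3. 0.05638, 25.39595
4. 64.81867, 8.86560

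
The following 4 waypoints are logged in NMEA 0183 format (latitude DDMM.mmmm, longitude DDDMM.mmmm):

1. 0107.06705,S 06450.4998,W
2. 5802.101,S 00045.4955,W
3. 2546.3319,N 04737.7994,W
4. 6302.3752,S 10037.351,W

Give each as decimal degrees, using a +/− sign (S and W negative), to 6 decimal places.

Point 1:
  φ: degrees = first 2 digits = 1, minutes = 7.06705; 1 + 7.06705/60 = 1.1177842
  S ⇒ negate
  λ: split at 3 digits → 064° and 50.4998′; 64 + 50.4998/60 = 64.8416633
  hemisphere W, so the sign is −
Point 2:
  Lat: split at 2 digits → 58° and 2.101′; 58 + 2.101/60 = 58.0350167
  S → negative
  Lon: split at 3 digits → 000° and 45.4955′; 0 + 45.4955/60 = 0.7582583
  W ⇒ negate
Point 3:
  Latitude: split at 2 digits → 25° and 46.3319′; 25 + 46.3319/60 = 25.7721983
  N → positive
  λ: split at 3 digits → 047° and 37.7994′; 47 + 37.7994/60 = 47.6299900
  W ⇒ negate
Point 4:
  φ: split at 2 digits → 63° and 2.3752′; 63 + 2.3752/60 = 63.0395867
  S → negative
  Lon: split at 3 digits → 100° and 37.351′; 100 + 37.351/60 = 100.6225167
  W → negative

1. -1.117784, -64.841663
2. -58.035017, -0.758258
3. 25.772198, -47.629990
4. -63.039587, -100.622517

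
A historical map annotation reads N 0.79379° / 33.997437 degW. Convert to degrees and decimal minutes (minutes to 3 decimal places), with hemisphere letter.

0° 47.627′ N, 33° 59.846′ W

φ: 0° + 0.793790 × 60 = 0° 47.62740′
λ: minutes = (33.997437 − 33) × 60 = 59.84622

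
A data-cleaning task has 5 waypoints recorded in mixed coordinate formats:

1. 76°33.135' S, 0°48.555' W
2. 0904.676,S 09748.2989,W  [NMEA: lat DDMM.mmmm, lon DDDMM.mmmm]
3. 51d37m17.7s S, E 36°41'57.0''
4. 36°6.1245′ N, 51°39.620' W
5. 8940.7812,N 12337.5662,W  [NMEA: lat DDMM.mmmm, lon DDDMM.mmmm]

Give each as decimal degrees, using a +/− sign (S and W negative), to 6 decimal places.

1. -76.552250, -0.809250
2. -9.077933, -97.804982
3. -51.621583, 36.699167
4. 36.102075, -51.660333
5. 89.679687, -123.626103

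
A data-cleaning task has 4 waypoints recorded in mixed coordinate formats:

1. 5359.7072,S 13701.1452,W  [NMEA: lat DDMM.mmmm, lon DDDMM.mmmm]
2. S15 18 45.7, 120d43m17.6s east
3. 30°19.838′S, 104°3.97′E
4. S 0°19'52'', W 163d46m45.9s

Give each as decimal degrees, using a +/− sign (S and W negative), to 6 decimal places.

1. -53.995120, -137.019087
2. -15.312694, 120.721556
3. -30.330633, 104.066167
4. -0.331111, -163.779417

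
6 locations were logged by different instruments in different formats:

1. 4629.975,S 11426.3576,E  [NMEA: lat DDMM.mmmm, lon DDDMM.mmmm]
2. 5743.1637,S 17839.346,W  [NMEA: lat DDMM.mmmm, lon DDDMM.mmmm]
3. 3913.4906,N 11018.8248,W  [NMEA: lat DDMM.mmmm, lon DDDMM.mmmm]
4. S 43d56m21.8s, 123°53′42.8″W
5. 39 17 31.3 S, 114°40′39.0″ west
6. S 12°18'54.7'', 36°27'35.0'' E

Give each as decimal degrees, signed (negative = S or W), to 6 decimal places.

1. -46.499583, 114.439293
2. -57.719395, -178.655767
3. 39.224843, -110.313747
4. -43.939389, -123.895222
5. -39.292028, -114.677500
6. -12.315194, 36.459722

Point 1:
  Lat: degrees = first 2 digits = 46, minutes = 29.975; 46 + 29.975/60 = 46.4995833
  S → negative
  Lon: split at 3 digits → 114° and 26.3576′; 114 + 26.3576/60 = 114.4392933
  E ⇒ keep positive
Point 2:
  Latitude: split at 2 digits → 57° and 43.1637′; 57 + 43.1637/60 = 57.7193950
  S ⇒ negate
  Longitude: degrees = first 3 digits = 178, minutes = 39.346; 178 + 39.346/60 = 178.6557667
  W → negative
Point 3:
  Latitude: degrees = first 2 digits = 39, minutes = 13.4906; 39 + 13.4906/60 = 39.2248433
  N → positive
  λ: split at 3 digits → 110° and 18.8248′; 110 + 18.8248/60 = 110.3137467
  W → negative
Point 4:
  Latitude: 56′ + 21.8″ = 56.36333′; 43 + 56.36333/60 = 43.9393889
  S → negative
  λ: 123° + 53/60 + 42.8/3600 = 123 + 0.883333 + 0.011889 = 123.8952222
  W → negative
Point 5:
  φ: 39° + 17/60 + 31.3/3600 = 39 + 0.283333 + 0.008694 = 39.2920278
  S ⇒ negate
  Lon: 114 + 40/60 + 39/3600 = 114.6775000
  hemisphere W, so the sign is −
Point 6:
  Lat: 12 + 18/60 + 54.7/3600 = 12.3151944
  S → negative
  Longitude: 27′ + 35″ = 27.58333′; 36 + 27.58333/60 = 36.4597222
  E ⇒ keep positive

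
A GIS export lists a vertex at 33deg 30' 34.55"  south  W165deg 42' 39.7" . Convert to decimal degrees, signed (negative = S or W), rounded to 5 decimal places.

Lat: 30′ + 34.55″ = 30.57583′; 33 + 30.57583/60 = 33.509597
hemisphere S, so the sign is −
Lon: 165 + 42/60 + 39.7/3600 = 165.711028
W ⇒ negate

-33.50960, -165.71103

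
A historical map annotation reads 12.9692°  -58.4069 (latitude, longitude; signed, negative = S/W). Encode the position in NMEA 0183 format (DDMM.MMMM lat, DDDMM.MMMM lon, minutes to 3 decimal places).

1258.152,N / 05824.414,W

Lat: 12° + 0.969200 × 60 = 12° 58.15200′
Longitude is negative → W; |value| = 58.406900
λ: fractional part 0.406900 → 24.41400 minutes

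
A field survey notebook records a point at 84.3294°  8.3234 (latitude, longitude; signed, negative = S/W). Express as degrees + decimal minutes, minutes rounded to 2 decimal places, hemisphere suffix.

84° 19.76′ N, 8° 19.40′ E

φ: minutes = (84.329400 − 84) × 60 = 19.7640
λ: fractional part 0.323400 → 19.4040 minutes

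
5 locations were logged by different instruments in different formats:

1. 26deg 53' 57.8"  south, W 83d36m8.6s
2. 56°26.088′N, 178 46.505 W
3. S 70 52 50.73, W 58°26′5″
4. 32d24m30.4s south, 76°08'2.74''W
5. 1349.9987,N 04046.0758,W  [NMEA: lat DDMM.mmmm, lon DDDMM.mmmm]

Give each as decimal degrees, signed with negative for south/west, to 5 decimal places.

Point 1:
  Lat: 26° + 53/60 + 57.8/3600 = 26 + 0.883333 + 0.016056 = 26.899389
  hemisphere S, so the sign is −
  Lon: 83 + 36/60 + 8.6/3600 = 83.602389
  W → negative
Point 2:
  φ: 56 + 26.088/60 = 56.434800
  N → positive
  Lon: 46.505′ = 0.775083°; total 178.775083
  hemisphere W, so the sign is −
Point 3:
  Lat: 52′ + 50.73″ = 52.84550′; 70 + 52.84550/60 = 70.880758
  hemisphere S, so the sign is −
  Lon: 58° + 26/60 + 5/3600 = 58 + 0.433333 + 0.001389 = 58.434722
  W ⇒ negate
Point 4:
  Lat: 24′ + 30.4″ = 24.50667′; 32 + 24.50667/60 = 32.408444
  S ⇒ negate
  Lon: 76 + 8/60 + 2.74/3600 = 76.134094
  W ⇒ negate
Point 5:
  Lat: split at 2 digits → 13° and 49.9987′; 13 + 49.9987/60 = 13.833312
  N ⇒ keep positive
  λ: split at 3 digits → 040° and 46.0758′; 40 + 46.0758/60 = 40.767930
  W → negative

1. -26.89939, -83.60239
2. 56.43480, -178.77508
3. -70.88076, -58.43472
4. -32.40844, -76.13409
5. 13.83331, -40.76793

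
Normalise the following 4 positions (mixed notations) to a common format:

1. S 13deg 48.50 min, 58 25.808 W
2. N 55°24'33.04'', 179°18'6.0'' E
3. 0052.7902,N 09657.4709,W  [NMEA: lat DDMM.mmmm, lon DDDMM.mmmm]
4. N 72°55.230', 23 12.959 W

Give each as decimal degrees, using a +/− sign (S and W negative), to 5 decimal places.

Point 1:
  Latitude: 48.5′ = 0.808333°; total 13.808333
  S ⇒ negate
  λ: 58 + 25.808/60 = 58.430133
  W → negative
Point 2:
  Latitude: 24′ + 33.04″ = 24.55067′; 55 + 24.55067/60 = 55.409178
  N ⇒ keep positive
  Longitude: 18′ + 6″ = 18.10000′; 179 + 18.10000/60 = 179.301667
  E ⇒ keep positive
Point 3:
  Lat: split at 2 digits → 00° and 52.7902′; 0 + 52.7902/60 = 0.879837
  N → positive
  λ: split at 3 digits → 096° and 57.4709′; 96 + 57.4709/60 = 96.957848
  W ⇒ negate
Point 4:
  Latitude: 72 + 55.23/60 = 72.920500
  N → positive
  Lon: 23 + 12.959/60 = 23.215983
  hemisphere W, so the sign is −

1. -13.80833, -58.43013
2. 55.40918, 179.30167
3. 0.87984, -96.95785
4. 72.92050, -23.21598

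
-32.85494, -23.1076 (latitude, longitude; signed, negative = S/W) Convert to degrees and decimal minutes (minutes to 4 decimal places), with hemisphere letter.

32° 51.2964′ S, 23° 6.4560′ W

Latitude is negative → S; |value| = 32.854940
Lat: minutes = (32.854940 − 32) × 60 = 51.296400
Longitude is negative → W; |value| = 23.107600
λ: 23° + 0.107600 × 60 = 23° 6.456000′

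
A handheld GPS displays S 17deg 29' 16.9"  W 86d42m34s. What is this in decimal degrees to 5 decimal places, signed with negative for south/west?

-17.48803, -86.70944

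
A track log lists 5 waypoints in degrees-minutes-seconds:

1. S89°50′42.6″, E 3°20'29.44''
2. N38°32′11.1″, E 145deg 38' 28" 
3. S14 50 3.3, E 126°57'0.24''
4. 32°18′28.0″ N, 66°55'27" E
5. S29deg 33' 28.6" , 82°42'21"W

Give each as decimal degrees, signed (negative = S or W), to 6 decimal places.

1. -89.845167, 3.341511
2. 38.536417, 145.641111
3. -14.834250, 126.950067
4. 32.307778, 66.924167
5. -29.557944, -82.705833

Point 1:
  Latitude: 50′ + 42.6″ = 50.71000′; 89 + 50.71000/60 = 89.8451667
  hemisphere S, so the sign is −
  Lon: 3 + 20/60 + 29.44/3600 = 3.3415111
  E → positive
Point 2:
  Latitude: 38 + 32/60 + 11.1/3600 = 38.5364167
  N → positive
  Lon: 145° + 38/60 + 28/3600 = 145 + 0.633333 + 0.007778 = 145.6411111
  E ⇒ keep positive
Point 3:
  Latitude: 14 + 50/60 + 3.3/3600 = 14.8342500
  S ⇒ negate
  λ: 126 + 57/60 + 0.24/3600 = 126.9500667
  E ⇒ keep positive
Point 4:
  Lat: 18′ + 28″ = 18.46667′; 32 + 18.46667/60 = 32.3077778
  N → positive
  Lon: 55′ + 27″ = 55.45000′; 66 + 55.45000/60 = 66.9241667
  E ⇒ keep positive
Point 5:
  φ: 33′ + 28.6″ = 33.47667′; 29 + 33.47667/60 = 29.5579444
  hemisphere S, so the sign is −
  λ: 42′ + 21″ = 42.35000′; 82 + 42.35000/60 = 82.7058333
  W ⇒ negate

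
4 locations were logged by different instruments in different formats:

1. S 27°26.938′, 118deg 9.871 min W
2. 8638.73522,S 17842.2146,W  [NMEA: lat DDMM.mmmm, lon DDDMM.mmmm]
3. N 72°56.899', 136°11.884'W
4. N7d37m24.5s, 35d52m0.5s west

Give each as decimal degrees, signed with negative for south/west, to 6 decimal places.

Point 1:
  Latitude: 27 + 26.938/60 = 27.4489667
  S ⇒ negate
  Lon: 9.871′ = 0.164517°; total 118.1645167
  W → negative
Point 2:
  Lat: split at 2 digits → 86° and 38.73522′; 86 + 38.73522/60 = 86.6455870
  hemisphere S, so the sign is −
  Longitude: degrees = first 3 digits = 178, minutes = 42.2146; 178 + 42.2146/60 = 178.7035767
  W → negative
Point 3:
  Lat: 72 + 56.899/60 = 72.9483167
  N ⇒ keep positive
  λ: 136 + 11.884/60 = 136.1980667
  W ⇒ negate
Point 4:
  Lat: 7° + 37/60 + 24.5/3600 = 7 + 0.616667 + 0.006806 = 7.6234722
  N ⇒ keep positive
  λ: 52′ + 0.5″ = 52.00833′; 35 + 52.00833/60 = 35.8668056
  W ⇒ negate

1. -27.448967, -118.164517
2. -86.645587, -178.703577
3. 72.948317, -136.198067
4. 7.623472, -35.866806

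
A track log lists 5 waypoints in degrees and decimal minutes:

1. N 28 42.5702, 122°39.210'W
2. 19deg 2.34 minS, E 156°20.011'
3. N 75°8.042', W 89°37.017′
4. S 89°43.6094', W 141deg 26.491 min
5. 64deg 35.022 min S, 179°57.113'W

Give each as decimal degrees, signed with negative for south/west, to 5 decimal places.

1. 28.70950, -122.65350
2. -19.03900, 156.33352
3. 75.13403, -89.61695
4. -89.72682, -141.44152
5. -64.58370, -179.95188

Point 1:
  Latitude: 42.5702′ = 0.709503°; total 28.709503
  N ⇒ keep positive
  λ: 39.21′ = 0.653500°; total 122.653500
  hemisphere W, so the sign is −
Point 2:
  Lat: 19 + 2.34/60 = 19.039000
  hemisphere S, so the sign is −
  Longitude: 20.011′ = 0.333517°; total 156.333517
  E ⇒ keep positive
Point 3:
  Lat: 75 + 8.042/60 = 75.134033
  N ⇒ keep positive
  λ: 37.017′ = 0.616950°; total 89.616950
  W → negative
Point 4:
  Lat: 43.6094′ = 0.726823°; total 89.726823
  hemisphere S, so the sign is −
  Lon: 141 + 26.491/60 = 141.441517
  hemisphere W, so the sign is −
Point 5:
  Lat: 64 + 35.022/60 = 64.583700
  S ⇒ negate
  Lon: 179 + 57.113/60 = 179.951883
  hemisphere W, so the sign is −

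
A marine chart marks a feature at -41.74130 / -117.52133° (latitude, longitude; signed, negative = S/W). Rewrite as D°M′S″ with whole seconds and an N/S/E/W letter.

Latitude is negative → S; |value| = 41.741300
φ: 0.741300 × 60 = 44.47800′ → 44′, remainder × 60 = 28.68″
Longitude is negative → W; |value| = 117.521330
λ: 0.521330 × 60 = 31.27980′ → 31′, remainder × 60 = 16.79″

41°44′29″ S, 117°31′17″ W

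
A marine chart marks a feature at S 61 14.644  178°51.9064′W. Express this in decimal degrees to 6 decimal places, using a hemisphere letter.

φ: 14.644′ = 0.244067°; total 61.2440667
Lon: 51.9064′ = 0.865107°; total 178.8651067

61.244067° S, 178.865107° W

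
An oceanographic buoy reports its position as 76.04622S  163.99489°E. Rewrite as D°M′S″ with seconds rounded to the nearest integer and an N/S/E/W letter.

Latitude: 0.046220 × 60 = 2.77320′ → 2′, remainder × 60 = 46.39″
Lon: 0.994890° → 59.69340′; 0.69340 × 60 = 41.60″

76°02′46″ S, 163°59′42″ E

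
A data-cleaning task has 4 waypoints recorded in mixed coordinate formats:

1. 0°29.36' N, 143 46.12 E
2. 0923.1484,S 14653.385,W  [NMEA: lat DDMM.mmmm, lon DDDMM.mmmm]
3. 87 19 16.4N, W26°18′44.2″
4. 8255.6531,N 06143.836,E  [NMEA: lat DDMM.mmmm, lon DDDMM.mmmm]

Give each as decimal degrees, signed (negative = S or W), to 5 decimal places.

1. 0.48933, 143.76867
2. -9.38581, -146.88975
3. 87.32122, -26.31228
4. 82.92755, 61.73060

Point 1:
  Latitude: 29.36′ = 0.489333°; total 0.489333
  N ⇒ keep positive
  Longitude: 143 + 46.12/60 = 143.768667
  E → positive
Point 2:
  Latitude: split at 2 digits → 09° and 23.1484′; 9 + 23.1484/60 = 9.385807
  hemisphere S, so the sign is −
  Lon: split at 3 digits → 146° and 53.385′; 146 + 53.385/60 = 146.889750
  W → negative
Point 3:
  Latitude: 87° + 19/60 + 16.4/3600 = 87 + 0.316667 + 0.004556 = 87.321222
  N → positive
  λ: 26° + 18/60 + 44.2/3600 = 26 + 0.300000 + 0.012278 = 26.312278
  hemisphere W, so the sign is −
Point 4:
  Lat: split at 2 digits → 82° and 55.6531′; 82 + 55.6531/60 = 82.927552
  N ⇒ keep positive
  Lon: split at 3 digits → 061° and 43.836′; 61 + 43.836/60 = 61.730600
  E ⇒ keep positive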